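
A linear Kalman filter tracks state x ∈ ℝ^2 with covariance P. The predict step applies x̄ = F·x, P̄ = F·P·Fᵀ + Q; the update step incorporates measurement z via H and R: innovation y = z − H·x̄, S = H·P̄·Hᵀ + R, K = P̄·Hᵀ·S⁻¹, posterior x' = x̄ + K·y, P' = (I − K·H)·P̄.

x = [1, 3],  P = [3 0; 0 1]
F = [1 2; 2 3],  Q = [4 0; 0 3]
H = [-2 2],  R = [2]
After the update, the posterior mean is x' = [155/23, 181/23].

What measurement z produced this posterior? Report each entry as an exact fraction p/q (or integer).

x̄ = F·x = [7, 11]
P̄ = F·P·Fᵀ + Q = [11 12; 12 24]
S = H·P̄·Hᵀ + R = [46]
K = P̄·Hᵀ·S⁻¹ = [1/23; 12/23]
x' − x̄ = [-6/23, -72/23] = K·y
y = (KᵀK)⁻¹·Kᵀ·(x' − x̄) = [-6]
z = y + H·x̄ = [-6] + [8] = [2]

z = [2]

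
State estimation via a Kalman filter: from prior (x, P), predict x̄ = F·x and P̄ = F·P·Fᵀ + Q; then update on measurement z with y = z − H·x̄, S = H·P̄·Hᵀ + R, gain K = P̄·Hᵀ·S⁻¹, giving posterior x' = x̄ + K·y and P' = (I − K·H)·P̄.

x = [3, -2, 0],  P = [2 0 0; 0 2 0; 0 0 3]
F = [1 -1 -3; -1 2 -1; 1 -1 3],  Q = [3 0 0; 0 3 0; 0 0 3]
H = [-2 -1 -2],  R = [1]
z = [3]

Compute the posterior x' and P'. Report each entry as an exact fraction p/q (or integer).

x̄ = F·x = [5, -7, 5]
P̄ = F·P·Fᵀ + Q = [34 3 -23; 3 16 -15; -23 -15 34]
y = z − H·x̄ = [16]
S = H·P̄·Hᵀ + R = [57]
K = P̄·Hᵀ·S⁻¹ = [-25/57; 8/57; -7/57]
x' = x̄ + K·y = [-115/57, -271/57, 173/57]
P' = (I − K·H)·P̄ = [1313/57 371/57 -1486/57; 371/57 848/57 -799/57; -1486/57 -799/57 1889/57]

x' = [-115/57, -271/57, 173/57]
P' = [1313/57 371/57 -1486/57; 371/57 848/57 -799/57; -1486/57 -799/57 1889/57]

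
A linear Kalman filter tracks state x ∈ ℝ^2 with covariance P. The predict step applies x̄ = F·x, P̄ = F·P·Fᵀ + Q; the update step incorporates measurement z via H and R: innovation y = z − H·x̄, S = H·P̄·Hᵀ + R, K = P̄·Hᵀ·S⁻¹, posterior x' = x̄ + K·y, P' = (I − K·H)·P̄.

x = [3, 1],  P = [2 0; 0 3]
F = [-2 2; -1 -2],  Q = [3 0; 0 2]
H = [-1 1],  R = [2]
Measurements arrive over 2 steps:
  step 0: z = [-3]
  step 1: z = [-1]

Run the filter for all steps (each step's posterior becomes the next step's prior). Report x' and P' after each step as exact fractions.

step 0: x' = [-166/57, -111/19], P' = [350/57 96/19; 96/19 112/19]
step 1: x' = [-7821/3821, -9196/3821], P' = [32870/3821 31512/3821; 31512/3821 37568/3821]

step 0: x̄ = F·x = [-4, -5]
step 0: P̄ = F·P·Fᵀ + Q = [23 -8; -8 16]
step 0: y = z − H·x̄ = [-2]
step 0: S = H·P̄·Hᵀ + R = [57]
step 0: K = P̄·Hᵀ·S⁻¹ = [-31/57; 8/19]
step 0: x' = x̄ + K·y = [-166/57, -111/19]
step 0: P' = (I − K·H)·P̄ = [350/57 96/19; 96/19 112/19]
step 1: x̄ = F·x = [-334/57, 832/57]
step 1: P̄ = F·P·Fᵀ + Q = [611/57 -68/57; -68/57 2960/57]
step 1: y = z − H·x̄ = [-1223/57]
step 1: S = H·P̄·Hᵀ + R = [3821/57]
step 1: K = P̄·Hᵀ·S⁻¹ = [-679/3821; 3028/3821]
step 1: x' = x̄ + K·y = [-7821/3821, -9196/3821]
step 1: P' = (I − K·H)·P̄ = [32870/3821 31512/3821; 31512/3821 37568/3821]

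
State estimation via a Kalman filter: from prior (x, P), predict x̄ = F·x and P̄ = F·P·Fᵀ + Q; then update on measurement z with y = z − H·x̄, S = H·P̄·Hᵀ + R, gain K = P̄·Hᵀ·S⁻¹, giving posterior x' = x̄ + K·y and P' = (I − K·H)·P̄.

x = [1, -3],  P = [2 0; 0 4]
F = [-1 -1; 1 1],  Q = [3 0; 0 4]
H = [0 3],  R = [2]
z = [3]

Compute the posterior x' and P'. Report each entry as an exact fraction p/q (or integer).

x' = [11/46, 43/46]
P' = [126/23 -3/23; -3/23 5/23]

x̄ = F·x = [2, -2]
P̄ = F·P·Fᵀ + Q = [9 -6; -6 10]
y = z − H·x̄ = [9]
S = H·P̄·Hᵀ + R = [92]
K = P̄·Hᵀ·S⁻¹ = [-9/46; 15/46]
x' = x̄ + K·y = [11/46, 43/46]
P' = (I − K·H)·P̄ = [126/23 -3/23; -3/23 5/23]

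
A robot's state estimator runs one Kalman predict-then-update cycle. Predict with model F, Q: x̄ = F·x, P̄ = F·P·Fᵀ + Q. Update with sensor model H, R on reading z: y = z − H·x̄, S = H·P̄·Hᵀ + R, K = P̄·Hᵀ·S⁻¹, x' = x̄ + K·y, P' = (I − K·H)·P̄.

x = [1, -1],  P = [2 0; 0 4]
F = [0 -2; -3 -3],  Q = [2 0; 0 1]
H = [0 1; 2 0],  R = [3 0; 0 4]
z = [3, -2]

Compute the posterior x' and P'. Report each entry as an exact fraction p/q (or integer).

x̄ = F·x = [2, 0]
P̄ = F·P·Fᵀ + Q = [18 24; 24 55]
y = z − H·x̄ = [3, -6]
S = H·P̄·Hᵀ + R = [58 48; 48 76]
K = P̄·Hᵀ·S⁻¹ = [12/263 117/263; 469/526 18/263]
x' = x̄ + K·y = [-140/263, 1191/526]
P' = (I − K·H)·P̄ = [234/263 36/263; 36/263 1407/526]

x' = [-140/263, 1191/526]
P' = [234/263 36/263; 36/263 1407/526]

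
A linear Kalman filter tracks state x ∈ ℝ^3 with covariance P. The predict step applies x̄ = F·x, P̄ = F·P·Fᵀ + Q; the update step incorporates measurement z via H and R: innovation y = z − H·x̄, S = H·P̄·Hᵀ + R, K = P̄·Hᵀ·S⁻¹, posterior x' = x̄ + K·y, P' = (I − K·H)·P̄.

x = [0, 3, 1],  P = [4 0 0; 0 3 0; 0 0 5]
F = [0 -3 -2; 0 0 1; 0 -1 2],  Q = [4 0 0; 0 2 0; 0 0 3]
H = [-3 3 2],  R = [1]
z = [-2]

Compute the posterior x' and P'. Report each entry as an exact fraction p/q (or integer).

x̄ = F·x = [-11, 1, -1]
P̄ = F·P·Fᵀ + Q = [51 -10 -11; -10 7 10; -11 10 26]
y = z − H·x̄ = [-36]
S = H·P̄·Hᵀ + R = [1059]
K = P̄·Hᵀ·S⁻¹ = [-205/1059; 71/1059; 115/1059]
x' = x̄ + K·y = [-1423/353, -499/353, -1733/353]
P' = (I − K·H)·P̄ = [11984/1059 3965/1059 11926/1059; 3965/1059 2372/1059 2425/1059; 11926/1059 2425/1059 14309/1059]

x' = [-1423/353, -499/353, -1733/353]
P' = [11984/1059 3965/1059 11926/1059; 3965/1059 2372/1059 2425/1059; 11926/1059 2425/1059 14309/1059]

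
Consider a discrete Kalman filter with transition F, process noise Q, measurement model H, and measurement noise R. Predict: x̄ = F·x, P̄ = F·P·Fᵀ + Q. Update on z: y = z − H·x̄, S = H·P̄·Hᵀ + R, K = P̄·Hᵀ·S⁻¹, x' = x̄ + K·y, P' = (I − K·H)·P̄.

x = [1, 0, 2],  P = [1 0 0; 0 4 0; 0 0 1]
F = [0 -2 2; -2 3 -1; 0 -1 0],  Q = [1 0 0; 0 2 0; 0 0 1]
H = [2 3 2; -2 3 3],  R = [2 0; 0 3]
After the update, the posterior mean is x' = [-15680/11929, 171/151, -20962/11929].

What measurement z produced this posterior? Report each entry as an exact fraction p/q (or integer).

z = [-3, 1]

x̄ = F·x = [4, -4, 0]
P̄ = F·P·Fᵀ + Q = [21 -26 8; -26 43 -12; 8 -12 5]
S = H·P̄·Hᵀ + R = [101 169; 169 519]
K = P̄·Hᵀ·S⁻¹ = [2922/11929 -3158/11929; 19/151 36/151; 1063/23858 -2047/23858]
x' − x̄ = [-63396/11929, 775/151, -20962/11929] = K·y
y = (KᵀK)⁻¹·Kᵀ·(x' − x̄) = [1, 21]
z = y + H·x̄ = [1, 21] + [-4, -20] = [-3, 1]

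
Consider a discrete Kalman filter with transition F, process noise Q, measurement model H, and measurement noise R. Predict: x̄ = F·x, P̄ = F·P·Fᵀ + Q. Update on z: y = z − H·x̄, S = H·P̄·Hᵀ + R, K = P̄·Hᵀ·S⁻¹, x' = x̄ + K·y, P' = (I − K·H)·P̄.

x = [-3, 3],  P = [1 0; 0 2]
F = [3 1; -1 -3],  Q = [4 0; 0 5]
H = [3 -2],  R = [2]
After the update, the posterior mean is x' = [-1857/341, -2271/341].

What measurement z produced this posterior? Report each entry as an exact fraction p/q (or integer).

z = [-3]

x̄ = F·x = [-6, -6]
P̄ = F·P·Fᵀ + Q = [15 -9; -9 24]
S = H·P̄·Hᵀ + R = [341]
K = P̄·Hᵀ·S⁻¹ = [63/341; -75/341]
x' − x̄ = [189/341, -225/341] = K·y
y = (KᵀK)⁻¹·Kᵀ·(x' − x̄) = [3]
z = y + H·x̄ = [3] + [-6] = [-3]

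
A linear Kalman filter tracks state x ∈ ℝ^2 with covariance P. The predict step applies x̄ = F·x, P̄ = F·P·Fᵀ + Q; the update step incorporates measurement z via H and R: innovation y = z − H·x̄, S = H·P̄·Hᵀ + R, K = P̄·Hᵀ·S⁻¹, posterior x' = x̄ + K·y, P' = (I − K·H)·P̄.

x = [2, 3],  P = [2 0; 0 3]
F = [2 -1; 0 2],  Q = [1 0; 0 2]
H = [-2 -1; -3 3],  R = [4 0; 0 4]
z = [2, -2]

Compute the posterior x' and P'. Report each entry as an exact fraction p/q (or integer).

x̄ = F·x = [1, 6]
P̄ = F·P·Fᵀ + Q = [12 -6; -6 14]
y = z − H·x̄ = [10, -17]
S = H·P̄·Hᵀ + R = [42 48; 48 346]
K = P̄·Hᵀ·S⁻¹ = [-303/1019 -117/1019; -893/3057 218/1019]
x' = x̄ + K·y = [-22/1019, -1706/3057]
P' = (I − K·H)·P̄ = [456/1019 300/1019; 300/1019 1772/3057]

x' = [-22/1019, -1706/3057]
P' = [456/1019 300/1019; 300/1019 1772/3057]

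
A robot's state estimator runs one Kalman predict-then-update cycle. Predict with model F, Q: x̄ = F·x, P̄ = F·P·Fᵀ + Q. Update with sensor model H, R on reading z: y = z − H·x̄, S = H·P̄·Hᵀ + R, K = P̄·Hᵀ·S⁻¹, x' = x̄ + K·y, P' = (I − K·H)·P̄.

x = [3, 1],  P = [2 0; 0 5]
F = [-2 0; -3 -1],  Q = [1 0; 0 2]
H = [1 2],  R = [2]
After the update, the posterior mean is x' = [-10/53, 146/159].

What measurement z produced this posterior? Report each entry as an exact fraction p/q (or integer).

z = [2]

x̄ = F·x = [-6, -10]
P̄ = F·P·Fᵀ + Q = [9 12; 12 25]
S = H·P̄·Hᵀ + R = [159]
K = P̄·Hᵀ·S⁻¹ = [11/53; 62/159]
x' − x̄ = [308/53, 1736/159] = K·y
y = (KᵀK)⁻¹·Kᵀ·(x' − x̄) = [28]
z = y + H·x̄ = [28] + [-26] = [2]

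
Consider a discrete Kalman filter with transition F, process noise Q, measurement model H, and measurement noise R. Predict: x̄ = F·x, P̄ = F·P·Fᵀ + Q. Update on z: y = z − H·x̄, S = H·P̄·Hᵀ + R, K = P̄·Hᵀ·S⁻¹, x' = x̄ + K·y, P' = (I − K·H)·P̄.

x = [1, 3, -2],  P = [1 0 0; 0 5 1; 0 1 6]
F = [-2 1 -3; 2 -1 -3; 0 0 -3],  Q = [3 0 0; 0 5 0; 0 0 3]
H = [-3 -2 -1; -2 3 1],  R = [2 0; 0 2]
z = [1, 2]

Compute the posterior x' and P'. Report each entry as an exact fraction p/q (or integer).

x̄ = F·x = [7, 5, 6]
P̄ = F·P·Fᵀ + Q = [60 45 51; 45 74 57; 51 57 57]
y = z − H·x̄ = [38, -5]
S = H·P̄·Hᵀ + R = [1969 -702; -702 563]
K = P̄·Hᵀ·S⁻¹ = [-134391/615743 -95388/615743; -58742/615743 133461/615743; -93960/615743 20646/615743]
x' = x̄ + K·y = [-319717/615743, 179214/615743, 20748/615743]
P' = (I − K·H)·P̄ = [100677/615743 43827/615743 -120903/615743; 43827/615743 368573/615743 -751143/615743; -120903/615743 -751143/615743 2052915/615743]

x' = [-319717/615743, 179214/615743, 20748/615743]
P' = [100677/615743 43827/615743 -120903/615743; 43827/615743 368573/615743 -751143/615743; -120903/615743 -751143/615743 2052915/615743]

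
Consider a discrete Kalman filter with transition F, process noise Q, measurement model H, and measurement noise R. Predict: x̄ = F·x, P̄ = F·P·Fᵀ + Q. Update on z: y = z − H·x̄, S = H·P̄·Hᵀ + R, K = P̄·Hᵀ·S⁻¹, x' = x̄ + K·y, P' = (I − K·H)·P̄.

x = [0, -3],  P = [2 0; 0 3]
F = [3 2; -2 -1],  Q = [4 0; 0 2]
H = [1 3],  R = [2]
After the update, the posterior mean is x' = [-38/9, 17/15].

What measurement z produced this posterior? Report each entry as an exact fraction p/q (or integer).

z = [-1]

x̄ = F·x = [-6, 3]
P̄ = F·P·Fᵀ + Q = [34 -18; -18 13]
S = H·P̄·Hᵀ + R = [45]
K = P̄·Hᵀ·S⁻¹ = [-4/9; 7/15]
x' − x̄ = [16/9, -28/15] = K·y
y = (KᵀK)⁻¹·Kᵀ·(x' − x̄) = [-4]
z = y + H·x̄ = [-4] + [3] = [-1]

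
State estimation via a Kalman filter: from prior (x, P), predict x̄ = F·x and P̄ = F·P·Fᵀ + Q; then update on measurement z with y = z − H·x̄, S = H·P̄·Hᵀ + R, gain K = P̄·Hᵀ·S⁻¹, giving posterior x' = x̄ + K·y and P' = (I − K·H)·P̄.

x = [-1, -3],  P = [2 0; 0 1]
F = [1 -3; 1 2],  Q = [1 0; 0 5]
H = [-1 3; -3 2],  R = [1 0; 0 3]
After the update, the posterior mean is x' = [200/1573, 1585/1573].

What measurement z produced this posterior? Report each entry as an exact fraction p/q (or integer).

x̄ = F·x = [8, -7]
P̄ = F·P·Fᵀ + Q = [12 -4; -4 11]
S = H·P̄·Hᵀ + R = [136 146; 146 203]
K = P̄·Hᵀ·S⁻¹ = [388/1573 -620/1573; 2547/6292 -389/3146]
x' − x̄ = [-12384/1573, 12596/1573] = K·y
y = (KᵀK)⁻¹·Kᵀ·(x' − x̄) = [32, 40]
z = y + H·x̄ = [32, 40] + [-29, -38] = [3, 2]

z = [3, 2]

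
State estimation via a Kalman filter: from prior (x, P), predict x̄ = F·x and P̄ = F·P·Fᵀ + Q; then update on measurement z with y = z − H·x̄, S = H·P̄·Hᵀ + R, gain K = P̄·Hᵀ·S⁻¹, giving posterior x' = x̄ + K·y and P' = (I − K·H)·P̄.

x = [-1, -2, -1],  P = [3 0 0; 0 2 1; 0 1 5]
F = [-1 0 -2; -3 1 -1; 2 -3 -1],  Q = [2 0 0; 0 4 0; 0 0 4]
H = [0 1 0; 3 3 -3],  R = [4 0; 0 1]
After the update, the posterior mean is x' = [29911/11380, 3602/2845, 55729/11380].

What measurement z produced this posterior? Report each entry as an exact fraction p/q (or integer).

z = [1, -3]

x̄ = F·x = [3, 2, 5]
P̄ = F·P·Fᵀ + Q = [25 17 10; 17 36 -17; 10 -17 45]
S = H·P̄·Hᵀ + R = [40 210; 210 1387]
K = P̄·Hᵀ·S⁻¹ = [3419/11380 27/1138; 1458/2845 42/569; 9181/11380 -267/1138]
x' − x̄ = [-4229/11380, -2088/2845, -1171/11380] = K·y
y = (KᵀK)⁻¹·Kᵀ·(x' − x̄) = [-1, -3]
z = y + H·x̄ = [-1, -3] + [2, 0] = [1, -3]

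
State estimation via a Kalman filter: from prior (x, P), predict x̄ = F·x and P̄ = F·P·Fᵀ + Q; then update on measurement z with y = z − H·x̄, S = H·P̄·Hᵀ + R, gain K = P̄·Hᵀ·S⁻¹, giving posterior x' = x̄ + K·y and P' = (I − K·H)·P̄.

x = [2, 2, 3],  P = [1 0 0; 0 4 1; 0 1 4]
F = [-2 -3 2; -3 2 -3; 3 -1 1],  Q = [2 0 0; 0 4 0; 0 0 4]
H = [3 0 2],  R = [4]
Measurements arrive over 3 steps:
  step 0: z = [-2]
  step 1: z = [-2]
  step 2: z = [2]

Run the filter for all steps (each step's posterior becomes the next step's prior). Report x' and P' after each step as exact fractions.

step 0: x' = [-1516/301, -3041/301, 1977/301], P' = [1678/301 1801/301 -2361/301; 1801/301 13681/602 -5673/602; -2361/301 -5673/602 7213/602]
step 1: x' = [1520090/1046119, 2766236/1046119, -3259762/1046119], P' = [9993956/1046119 4183400/1046119 -14333436/1046119; 4183400/1046119 31227292/3138357 -19865054/3138357; -14333436/1046119 -19865054/3138357 64677670/3138357]
step 2: x' = [1391679198/640743349, 1087972878/640743349, -4398925274/1922230047], P' = [23182805476/1922230047 9683819704/1922230047 -11151172148/640743349; 9683819704/1922230047 19973702740/1922230047 -5038186314/640743349; -11151172148/640743349 -5038186314/640743349 50119374820/1922230047]

step 0: x̄ = F·x = [-4, -11, 7]
step 0: P̄ = F·P·Fᵀ + Q = [46 -29 9; -29 53 -24; 9 -24 19]
step 0: y = z − H·x̄ = [-4]
step 0: S = H·P̄·Hᵀ + R = [602]
step 0: K = P̄·Hᵀ·S⁻¹ = [78/301; -135/602; 65/602]
step 0: x' = x̄ + K·y = [-1516/301, -3041/301, 1977/301]
step 0: P' = (I − K·H)·P̄ = [1678/301 1801/301 -2361/301; 1801/301 13681/602 -5673/602; -2361/301 -5673/602 7213/602]
step 1: x̄ = F·x = [16109/301, -7465/301, 470/301]
step 1: P̄ = F·P·Fᵀ + Q = [315685/602 -160967/602 9798/301; -160967/602 92109/602 -9244/301; 9798/301 -9244/301 7454/301]
step 1: y = z − H·x̄ = [-49869/301]
step 1: S = H·P̄·Hᵀ + R = [3138357/602]
step 1: K = P̄·Hᵀ·S⁻¹ = [328749/1046119; -519877/3138357; 88604/3138357]
step 1: x' = x̄ + K·y = [1520090/1046119, 2766236/1046119, -3259762/1046119]
step 1: P' = (I − K·H)·P̄ = [9993956/1046119 4183400/1046119 -14333436/1046119; 4183400/1046119 31227292/3138357 -19865054/3138357; -14333436/1046119 -19865054/3138357 64677670/3138357]
step 2: x̄ = F·x = [-17858412/1046119, 10751488/1046119, -1465728/1046119]
step 2: P̄ = F·P·Fᵀ + Q = [1398946006/3138357 -591033266/3138357 -39127118/1046119; -591033266/3138357 303171142/3138357 1101940/1046119; -39127118/1046119 1101940/1046119 28240754/1046119]
step 2: y = z − H·x̄ = [58598930/1046119]
step 2: S = H·P̄·Hᵀ + R = [3844460094/1046119]
step 2: K = P̄·Hᵀ·S⁻¹ = [220115295/640743349; -98138231/640743349; -30449923/1922230047]
step 2: x' = x̄ + K·y = [1391679198/640743349, 1087972878/640743349, -4398925274/1922230047]
step 2: P' = (I − K·H)·P̄ = [23182805476/1922230047 9683819704/1922230047 -11151172148/640743349; 9683819704/1922230047 19973702740/1922230047 -5038186314/640743349; -11151172148/640743349 -5038186314/640743349 50119374820/1922230047]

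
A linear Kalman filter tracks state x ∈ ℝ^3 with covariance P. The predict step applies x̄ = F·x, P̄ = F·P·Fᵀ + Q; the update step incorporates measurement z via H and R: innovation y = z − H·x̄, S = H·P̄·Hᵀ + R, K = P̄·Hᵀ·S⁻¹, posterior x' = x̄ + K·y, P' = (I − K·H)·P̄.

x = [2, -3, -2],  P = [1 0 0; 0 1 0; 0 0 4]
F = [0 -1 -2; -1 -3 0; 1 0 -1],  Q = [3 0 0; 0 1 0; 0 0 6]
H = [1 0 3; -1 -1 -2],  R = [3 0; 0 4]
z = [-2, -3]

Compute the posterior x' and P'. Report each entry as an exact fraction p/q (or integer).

x̄ = F·x = [7, 7, 4]
P̄ = F·P·Fᵀ + Q = [20 3 8; 3 11 -1; 8 -1 11]
y = z − H·x̄ = [-21, 19]
S = H·P̄·Hᵀ + R = [170 -126; -126 113]
K = P̄·Hᵀ·S⁻¹ = [29/1667 -543/1667; -756/1667 -1020/1667; 979/3334 118/1667]
x' = x̄ + K·y = [743/1667, 8165/1667, -2739/3334]
P' = (I − K·H)·P̄ = [10887/1667 -1515/1667 -3600/1667; -1515/1667 6097/1667 -251/1667; -3600/1667 -251/1667 3379/3334]

x' = [743/1667, 8165/1667, -2739/3334]
P' = [10887/1667 -1515/1667 -3600/1667; -1515/1667 6097/1667 -251/1667; -3600/1667 -251/1667 3379/3334]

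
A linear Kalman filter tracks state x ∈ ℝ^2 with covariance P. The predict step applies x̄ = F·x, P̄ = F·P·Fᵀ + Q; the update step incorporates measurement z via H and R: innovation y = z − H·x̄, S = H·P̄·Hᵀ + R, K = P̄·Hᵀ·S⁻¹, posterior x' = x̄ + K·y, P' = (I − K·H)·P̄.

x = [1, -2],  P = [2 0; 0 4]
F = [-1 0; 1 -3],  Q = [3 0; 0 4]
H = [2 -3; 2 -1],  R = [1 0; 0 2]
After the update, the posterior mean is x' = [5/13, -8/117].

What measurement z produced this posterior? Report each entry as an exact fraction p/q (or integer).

z = [1, 1]

x̄ = F·x = [-1, 7]
P̄ = F·P·Fᵀ + Q = [5 -2; -2 42]
S = H·P̄·Hᵀ + R = [423 162; 162 72]
K = P̄·Hᵀ·S⁻¹ = [-22/117 23/39; -53/117 89/234]
x' − x̄ = [18/13, -827/117] = K·y
y = (KᵀK)⁻¹·Kᵀ·(x' − x̄) = [24, 10]
z = y + H·x̄ = [24, 10] + [-23, -9] = [1, 1]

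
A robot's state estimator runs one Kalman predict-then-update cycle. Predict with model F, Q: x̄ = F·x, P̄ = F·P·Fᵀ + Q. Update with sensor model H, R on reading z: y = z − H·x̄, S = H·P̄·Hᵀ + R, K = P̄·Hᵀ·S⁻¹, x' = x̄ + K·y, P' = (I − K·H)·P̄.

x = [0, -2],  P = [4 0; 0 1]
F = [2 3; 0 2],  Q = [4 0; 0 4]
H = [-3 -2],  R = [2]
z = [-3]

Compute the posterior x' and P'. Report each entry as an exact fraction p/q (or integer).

x' = [669/367, -482/367]
P' = [842/367 -1164/367; -1164/367 1780/367]

x̄ = F·x = [-6, -4]
P̄ = F·P·Fᵀ + Q = [29 6; 6 8]
y = z − H·x̄ = [-29]
S = H·P̄·Hᵀ + R = [367]
K = P̄·Hᵀ·S⁻¹ = [-99/367; -34/367]
x' = x̄ + K·y = [669/367, -482/367]
P' = (I − K·H)·P̄ = [842/367 -1164/367; -1164/367 1780/367]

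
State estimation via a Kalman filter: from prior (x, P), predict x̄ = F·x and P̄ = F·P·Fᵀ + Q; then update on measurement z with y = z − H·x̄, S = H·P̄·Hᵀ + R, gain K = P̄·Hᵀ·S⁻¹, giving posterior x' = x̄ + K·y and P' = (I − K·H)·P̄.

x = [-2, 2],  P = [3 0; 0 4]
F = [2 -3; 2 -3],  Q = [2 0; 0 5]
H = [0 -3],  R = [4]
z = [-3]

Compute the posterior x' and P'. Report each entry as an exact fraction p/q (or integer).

x' = [-58/481, 437/481]
P' = [3314/481 192/481; 192/481 212/481]

x̄ = F·x = [-10, -10]
P̄ = F·P·Fᵀ + Q = [50 48; 48 53]
y = z − H·x̄ = [-33]
S = H·P̄·Hᵀ + R = [481]
K = P̄·Hᵀ·S⁻¹ = [-144/481; -159/481]
x' = x̄ + K·y = [-58/481, 437/481]
P' = (I − K·H)·P̄ = [3314/481 192/481; 192/481 212/481]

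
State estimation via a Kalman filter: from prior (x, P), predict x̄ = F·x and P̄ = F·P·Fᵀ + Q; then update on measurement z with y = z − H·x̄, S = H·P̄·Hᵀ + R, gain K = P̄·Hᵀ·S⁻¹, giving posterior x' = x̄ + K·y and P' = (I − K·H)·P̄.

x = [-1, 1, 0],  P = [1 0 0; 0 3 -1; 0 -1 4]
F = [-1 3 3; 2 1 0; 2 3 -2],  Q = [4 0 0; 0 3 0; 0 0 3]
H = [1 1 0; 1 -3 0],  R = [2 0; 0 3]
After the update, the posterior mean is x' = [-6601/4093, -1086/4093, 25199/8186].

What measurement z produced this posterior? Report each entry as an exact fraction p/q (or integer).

x̄ = F·x = [4, -1, 1]
P̄ = F·P·Fᵀ + Q = [50 4 -2; 4 10 15; -2 15 62]
S = H·P̄·Hᵀ + R = [70 12; 12 119]
K = P̄·Hᵀ·S⁻¹ = [2985/4093 1006/4093; 989/4093 -994/4093; 2111/8186 -1723/4093]
x' − x̄ = [-22973/4093, 3007/4093, 17013/8186] = K·y
y = (KᵀK)⁻¹·Kᵀ·(x' − x̄) = [-5, -8]
z = y + H·x̄ = [-5, -8] + [3, 7] = [-2, -1]

z = [-2, -1]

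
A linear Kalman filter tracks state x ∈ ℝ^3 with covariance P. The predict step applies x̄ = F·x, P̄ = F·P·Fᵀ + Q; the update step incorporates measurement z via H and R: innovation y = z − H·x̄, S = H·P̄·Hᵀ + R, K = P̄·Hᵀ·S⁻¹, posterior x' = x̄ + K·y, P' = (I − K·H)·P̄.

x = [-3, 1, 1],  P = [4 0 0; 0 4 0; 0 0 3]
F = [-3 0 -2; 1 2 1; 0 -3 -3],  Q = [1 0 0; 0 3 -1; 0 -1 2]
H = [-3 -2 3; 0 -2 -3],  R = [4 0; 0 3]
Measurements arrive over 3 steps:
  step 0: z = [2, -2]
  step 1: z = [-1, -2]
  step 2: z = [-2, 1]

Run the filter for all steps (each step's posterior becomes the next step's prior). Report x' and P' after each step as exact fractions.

step 0: x̄ = F·x = [7, 0, -6]
step 0: P̄ = F·P·Fᵀ + Q = [49 -18 18; -18 26 -34; 18 -34 65]
step 0: y = z − H·x̄ = [41, -20]
step 0: S = H·P̄·Hᵀ + R = [1002 -427; -427 284]
step 0: K = P̄·Hᵀ·S⁻¹ = [-23874/102239 -42375/102239; -7050/102239 7400/102239; 5127/102239 -38011/102239]
step 0: x' = x̄ + K·y = [584339/102239, -437050/102239, 356993/102239]
step 0: P' = (I − K·H)·P̄ = [2886143/102239 -2108952/102239 1448343/102239; -2108952/102239 1583214/102239 -1062876/102239; 1448343/102239 -1062876/102239 746595/102239]
step 1: x̄ = F·x = [-2467003/102239, 67232/102239, 240171/102239]
step 1: P̄ = F·P·Fᵀ + Q = [46444022/102239 -488118/102239 -7843167/102239; -488118/102239 481685/102239 -293597/102239; -7843167/102239 -293597/102239 2040991/102239]
step 1: y = z − H·x̄ = [-8089297/102239, 650499/102239]
step 1: S = H·P̄·Hᵀ + R = [577543567/102239 -89959390/102239; -89959390/102239 17079212/102239]
step 1: K = P̄·Hᵀ·S⁻¹ = [-2740405989/8662531768 -4009965549/17325063536; -68054073/8662531768 -800674657/17325063536; 90349077/8662531768 -4663694507/17325063536]
step 1: x' = x̄ + K·y = [-9913500787/17325063536, 17067653489/17325063536, -3271469925/17325063536]
step 1: P' = (I − K·H)·P̄ = [153070080233/17325063536 -106314274035/17325063536 74886148239/17325063536; -106314274035/17325063536 80472319665/17325063536 -52847538453/17325063536; 74886148239/17325063536 -52847538453/17325063536 39895386809/17325063536]
step 2: x̄ = F·x = [36283442211/17325063536, 10475168133/8662531768, -449875551/188315908]
step 2: P̄ = F·P·Fᵀ + Q = [2453171111737/17325063536 -32077978745/8662531768 -3919196109/188315908; -32077978745/8662531768 19988745709/4331265884 -271374557/94157954; -3919196109/188315908 -271374557/94157954 452999438/47078977]
step 2: y = z − H·x̄ = [240266524169/17325063536, -737953591/196875722]
step 2: S = H·P̄·Hᵀ + R = [30287506618257/17325063536 -54665276483/196875722; -54665276483/196875722 7232580902/98437861]
step 2: K = P̄·Hᵀ·S⁻¹ = [-137401155932967/444808395450809 -4103493785111/18928016827694; -5710810669662/444808395450809 -1068720585235/18928016827694; 6212479278360/444808395450809 -4952443517977/18928016827694]
step 2: x' = x̄ + K·y = [-612489858317996/444808395450809, 552825130910111/444808395450809, -540226547975092/444808395450809]
step 2: P' = (I − K·H)·P̄ = [7581260880664629/889616790901618 -5266495192707375/889616790901618 3703861003038467/889616790901618; -5266495192707375/889616790901618 3998965416499389/889616790901618 -2615747076826881/889616790901618; 3703861003038467/889616790901618 -2615747076826881/889616790901618 1976596229896173/889616790901618]

step 0: x' = [584339/102239, -437050/102239, 356993/102239], P' = [2886143/102239 -2108952/102239 1448343/102239; -2108952/102239 1583214/102239 -1062876/102239; 1448343/102239 -1062876/102239 746595/102239]
step 1: x' = [-9913500787/17325063536, 17067653489/17325063536, -3271469925/17325063536], P' = [153070080233/17325063536 -106314274035/17325063536 74886148239/17325063536; -106314274035/17325063536 80472319665/17325063536 -52847538453/17325063536; 74886148239/17325063536 -52847538453/17325063536 39895386809/17325063536]
step 2: x' = [-612489858317996/444808395450809, 552825130910111/444808395450809, -540226547975092/444808395450809], P' = [7581260880664629/889616790901618 -5266495192707375/889616790901618 3703861003038467/889616790901618; -5266495192707375/889616790901618 3998965416499389/889616790901618 -2615747076826881/889616790901618; 3703861003038467/889616790901618 -2615747076826881/889616790901618 1976596229896173/889616790901618]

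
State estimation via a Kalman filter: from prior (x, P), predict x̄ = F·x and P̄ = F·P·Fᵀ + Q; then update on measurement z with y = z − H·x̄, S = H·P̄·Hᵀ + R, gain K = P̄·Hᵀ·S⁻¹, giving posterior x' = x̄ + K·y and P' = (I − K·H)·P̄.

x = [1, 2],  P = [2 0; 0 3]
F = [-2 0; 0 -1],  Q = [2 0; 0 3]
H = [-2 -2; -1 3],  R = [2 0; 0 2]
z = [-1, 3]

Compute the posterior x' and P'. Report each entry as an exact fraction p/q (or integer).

x̄ = F·x = [-2, -2]
P̄ = F·P·Fᵀ + Q = [10 0; 0 6]
y = z − H·x̄ = [-9, 7]
S = H·P̄·Hᵀ + R = [66 -16; -16 66]
K = P̄·Hᵀ·S⁻¹ = [-74/205 -49/205; -126/1025 249/1025]
x' = x̄ + K·y = [-87/205, 827/1025]
P' = (I − K·H)·P̄ = [16/41 -6/205; -6/205 156/1025]

x' = [-87/205, 827/1025]
P' = [16/41 -6/205; -6/205 156/1025]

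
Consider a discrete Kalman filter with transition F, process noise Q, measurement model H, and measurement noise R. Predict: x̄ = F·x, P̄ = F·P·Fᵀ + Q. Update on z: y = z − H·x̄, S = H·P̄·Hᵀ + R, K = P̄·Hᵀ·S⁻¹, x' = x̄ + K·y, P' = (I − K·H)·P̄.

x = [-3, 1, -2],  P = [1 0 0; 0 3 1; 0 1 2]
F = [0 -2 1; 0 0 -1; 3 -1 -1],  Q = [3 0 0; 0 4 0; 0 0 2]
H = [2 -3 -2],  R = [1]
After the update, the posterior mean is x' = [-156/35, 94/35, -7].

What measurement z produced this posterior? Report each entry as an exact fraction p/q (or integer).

z = [-3]

x̄ = F·x = [-4, 2, -8]
P̄ = F·P·Fᵀ + Q = [13 0 5; 0 6 3; 5 3 18]
S = H·P̄·Hᵀ + R = [175]
K = P̄·Hᵀ·S⁻¹ = [16/175; -24/175; -1/5]
x' − x̄ = [-16/35, 24/35, 1] = K·y
y = (KᵀK)⁻¹·Kᵀ·(x' − x̄) = [-5]
z = y + H·x̄ = [-5] + [2] = [-3]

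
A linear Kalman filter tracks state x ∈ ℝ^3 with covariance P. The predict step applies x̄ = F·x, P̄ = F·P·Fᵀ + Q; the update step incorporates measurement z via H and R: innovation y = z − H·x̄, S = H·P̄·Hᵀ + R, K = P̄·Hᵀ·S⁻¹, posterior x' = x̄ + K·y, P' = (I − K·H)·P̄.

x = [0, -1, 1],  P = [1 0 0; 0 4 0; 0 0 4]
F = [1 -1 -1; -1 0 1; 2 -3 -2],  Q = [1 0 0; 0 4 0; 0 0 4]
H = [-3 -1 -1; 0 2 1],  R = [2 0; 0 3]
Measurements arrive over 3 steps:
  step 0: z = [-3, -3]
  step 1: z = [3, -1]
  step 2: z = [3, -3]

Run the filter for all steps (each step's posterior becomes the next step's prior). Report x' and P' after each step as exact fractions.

step 0: x' = [7957/7281, -14063/7281, 10909/7281], P' = [2239/7281 91/7281 -3278/7281; 91/7281 13369/7281 -16874/7281; -3278/7281 -16874/7281 33676/7281]
step 1: x' = [-3015062/4259205, -78824/473245, -175543/473245], P' = [1314449/4259205 -4509/946490 -402073/946490; -4509/946490 3374341/1892980 -4104083/1892980; -402073/946490 -4104083/1892980 8113069/1892980]
step 2: x' = [-12438425704/38595703279, -29253630664/38595703279, -47852303347/38595703279], P' = [11898255216/38595703279 -120641888/38595703279 -16458384650/38595703279; -120641888/38595703279 68616609119/38595703279 -83585290387/38595703279; -16458384650/38595703279 -83585290387/38595703279 165474566573/38595703279]

step 0: x̄ = F·x = [0, 1, 1]
step 0: P̄ = F·P·Fᵀ + Q = [10 -5 22; -5 9 -10; 22 -10 60]
step 0: y = z − H·x̄ = [-1, -6]
step 0: S = H·P̄·Hᵀ + R = [243 -84; -84 59]
step 0: K = P̄·Hᵀ·S⁻¹ = [-1765/7281 -344/2427; 1616/7281 1096/2427; -3484/7281 -8/2427]
step 0: x' = x̄ + K·y = [7957/7281, -14063/7281, 10909/7281]
step 0: P' = (I − K·H)·P̄ = [2239/7281 91/7281 -3278/7281; 91/7281 13369/7281 -16874/7281; -3278/7281 -16874/7281 33676/7281]
step 1: x̄ = F·x = [11111/7281, 328/809, 12095/2427]
step 1: P̄ = F·P·Fᵀ + Q = [29191/7281 -2834/809 13408/2427; -2834/809 7955/809 -3783/809; 13408/2427 -3783/809 12861/809]
step 1: y = z − H·x̄ = [31471/2427, -16490/2427]
step 1: S = H·P̄·Hᵀ + R = [53871/809 -13826/809; -13826/809 31976/809]
step 1: K = P̄·Hᵀ·S⁻¹ = [-352288/1419735 -411091/2839470; 189199/946490 881533/1892980; -399137/946490 -31699/1892980]
step 1: x' = x̄ + K·y = [-3015062/4259205, -78824/473245, -175543/473245]
step 1: P' = (I − K·H)·P̄ = [1314449/4259205 -4509/946490 -402073/946490; -4509/946490 3374341/1892980 -4104083/1892980; -402073/946490 -4104083/1892980 8113069/1892980]
step 2: x̄ = F·x = [-725759/4259205, 287035/851841, -742102/4259205]
step 2: P̄ = F·P·Fᵀ + Q = [16611191/4259205 -2794723/851841 23082343/4259205; -2794723/851841 32179465/3407364 -14986667/3407364; 23082343/4259205 -14986667/3407364 270202061/17036820]
step 2: y = z − H·x̄ = [11293411/4259205, -1656207/473245]
step 2: S = H·P̄·Hᵀ + R = [282979676/4259205 -17156559/946490; -17156559/946490 73907609/1892980]
step 2: K = P̄·Hᵀ·S⁻¹ = [-9557869555/38595703279 -795222306/5513671897; 7665303466/38595703279 2554663231/5513671897; -16257061118/38595703279 -80762581/5513671897]
step 2: x' = x̄ + K·y = [-12438425704/38595703279, -29253630664/38595703279, -47852303347/38595703279]
step 2: P' = (I − K·H)·P̄ = [11898255216/38595703279 -120641888/38595703279 -16458384650/38595703279; -120641888/38595703279 68616609119/38595703279 -83585290387/38595703279; -16458384650/38595703279 -83585290387/38595703279 165474566573/38595703279]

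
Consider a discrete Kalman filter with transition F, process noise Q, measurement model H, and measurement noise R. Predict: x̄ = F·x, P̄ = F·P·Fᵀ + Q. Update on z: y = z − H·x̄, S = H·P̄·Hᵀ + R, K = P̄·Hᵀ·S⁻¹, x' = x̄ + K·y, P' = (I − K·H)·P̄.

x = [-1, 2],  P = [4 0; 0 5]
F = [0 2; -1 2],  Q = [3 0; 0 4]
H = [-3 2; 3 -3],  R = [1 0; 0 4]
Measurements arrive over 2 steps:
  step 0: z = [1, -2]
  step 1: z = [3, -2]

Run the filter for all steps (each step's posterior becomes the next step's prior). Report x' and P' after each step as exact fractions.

step 0: x̄ = F·x = [4, 5]
step 0: P̄ = F·P·Fᵀ + Q = [23 20; 20 28]
step 0: y = z − H·x̄ = [3, 1]
step 0: S = H·P̄·Hᵀ + R = [80 -75; -75 103]
step 0: K = P̄·Hᵀ·S⁻¹ = [-2312/2615 -291/523; -2212/2615 -444/523]
step 0: x' = x̄ + K·y = [2069/2615, 4219/2615]
step 0: P' = (I − K·H)·P̄ = [6192/2615 8132/2615; 8132/2615 11092/2615]
step 1: x̄ = F·x = [8438/2615, 6369/2615]
step 1: P̄ = F·P·Fᵀ + Q = [52213/2615 28104/2615; 28104/2615 28492/2615]
step 1: y = z − H·x̄ = [20421/2615, -11437/2615]
step 1: S = H·P̄·Hᵀ + R = [249252/2615 -219309/2615; -219309/2615 230933/2615]
step 1: K = P̄·Hᵀ·S⁻¹ = [-934464/1206383 -509595/1206383; -2510980/3619149 -800944/1206383]
step 1: x' = x̄ + K·y = [-1175905/1206383, -94987/1206383]
step 1: P' = (I − K·H)·P̄ = [2293384/1206383 2972844/1206383; 2972844/1206383 12122308/3619149]

step 0: x' = [2069/2615, 4219/2615], P' = [6192/2615 8132/2615; 8132/2615 11092/2615]
step 1: x' = [-1175905/1206383, -94987/1206383], P' = [2293384/1206383 2972844/1206383; 2972844/1206383 12122308/3619149]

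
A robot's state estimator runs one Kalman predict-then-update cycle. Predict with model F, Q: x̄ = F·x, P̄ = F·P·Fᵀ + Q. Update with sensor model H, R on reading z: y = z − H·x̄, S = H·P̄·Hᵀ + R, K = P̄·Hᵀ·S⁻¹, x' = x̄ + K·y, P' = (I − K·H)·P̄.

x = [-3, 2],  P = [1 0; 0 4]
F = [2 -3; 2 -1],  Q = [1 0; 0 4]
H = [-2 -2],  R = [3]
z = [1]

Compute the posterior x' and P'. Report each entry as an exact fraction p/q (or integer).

x̄ = F·x = [-12, -8]
P̄ = F·P·Fᵀ + Q = [41 16; 16 12]
y = z − H·x̄ = [-39]
S = H·P̄·Hᵀ + R = [343]
K = P̄·Hᵀ·S⁻¹ = [-114/343; -8/49]
x' = x̄ + K·y = [330/343, -80/49]
P' = (I − K·H)·P̄ = [1067/343 -128/49; -128/49 20/7]

x' = [330/343, -80/49]
P' = [1067/343 -128/49; -128/49 20/7]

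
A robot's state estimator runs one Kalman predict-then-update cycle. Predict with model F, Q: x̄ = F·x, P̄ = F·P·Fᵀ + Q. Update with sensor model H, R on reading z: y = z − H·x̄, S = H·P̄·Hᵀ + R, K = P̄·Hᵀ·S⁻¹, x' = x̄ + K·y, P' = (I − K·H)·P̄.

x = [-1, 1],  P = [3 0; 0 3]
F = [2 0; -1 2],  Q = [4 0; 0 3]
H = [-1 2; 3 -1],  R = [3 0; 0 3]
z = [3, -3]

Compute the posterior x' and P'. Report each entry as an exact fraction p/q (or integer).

x̄ = F·x = [-2, 3]
P̄ = F·P·Fᵀ + Q = [16 -6; -6 18]
y = z − H·x̄ = [-5, 6]
S = H·P̄·Hᵀ + R = [115 -126; -126 201]
K = P̄·Hᵀ·S⁻¹ = [392/2413 894/2413; 1302/2413 384/2413]
x' = x̄ + K·y = [-1422/2413, 3033/2413]
P' = (I − K·H)·P̄ = [1308/2413 1242/2413; 1242/2413 2574/2413]

x' = [-1422/2413, 3033/2413]
P' = [1308/2413 1242/2413; 1242/2413 2574/2413]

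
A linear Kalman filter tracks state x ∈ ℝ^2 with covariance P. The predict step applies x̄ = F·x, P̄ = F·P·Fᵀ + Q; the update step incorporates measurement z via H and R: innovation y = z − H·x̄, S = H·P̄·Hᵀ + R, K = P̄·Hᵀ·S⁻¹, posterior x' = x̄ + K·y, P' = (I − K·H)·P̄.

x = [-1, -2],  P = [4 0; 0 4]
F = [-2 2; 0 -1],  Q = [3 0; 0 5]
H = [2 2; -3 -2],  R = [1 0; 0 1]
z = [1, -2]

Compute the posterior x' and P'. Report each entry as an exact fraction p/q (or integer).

x̄ = F·x = [-2, 2]
P̄ = F·P·Fᵀ + Q = [35 -8; -8 9]
y = z − H·x̄ = [1, -4]
S = H·P̄·Hᵀ + R = [113 -166; -166 256]
K = P̄·Hᵀ·S⁻¹ = [-475/686 -1093/1372; 377/343 505/686]
x' = x̄ + K·y = [339/686, 53/343]
P' = (I − K·H)·P̄ = [2043/1372 -1259/686; -1259/686 818/343]

x' = [339/686, 53/343]
P' = [2043/1372 -1259/686; -1259/686 818/343]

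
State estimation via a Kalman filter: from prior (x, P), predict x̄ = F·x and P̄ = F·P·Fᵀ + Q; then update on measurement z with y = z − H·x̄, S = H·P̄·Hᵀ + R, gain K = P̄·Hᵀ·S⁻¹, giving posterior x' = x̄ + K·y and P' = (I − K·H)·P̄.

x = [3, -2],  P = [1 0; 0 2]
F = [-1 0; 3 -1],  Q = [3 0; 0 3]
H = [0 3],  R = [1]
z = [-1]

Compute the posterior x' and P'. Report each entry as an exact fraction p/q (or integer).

x' = [-75/127, -31/127]
P' = [427/127 -3/127; -3/127 14/127]

x̄ = F·x = [-3, 11]
P̄ = F·P·Fᵀ + Q = [4 -3; -3 14]
y = z − H·x̄ = [-34]
S = H·P̄·Hᵀ + R = [127]
K = P̄·Hᵀ·S⁻¹ = [-9/127; 42/127]
x' = x̄ + K·y = [-75/127, -31/127]
P' = (I − K·H)·P̄ = [427/127 -3/127; -3/127 14/127]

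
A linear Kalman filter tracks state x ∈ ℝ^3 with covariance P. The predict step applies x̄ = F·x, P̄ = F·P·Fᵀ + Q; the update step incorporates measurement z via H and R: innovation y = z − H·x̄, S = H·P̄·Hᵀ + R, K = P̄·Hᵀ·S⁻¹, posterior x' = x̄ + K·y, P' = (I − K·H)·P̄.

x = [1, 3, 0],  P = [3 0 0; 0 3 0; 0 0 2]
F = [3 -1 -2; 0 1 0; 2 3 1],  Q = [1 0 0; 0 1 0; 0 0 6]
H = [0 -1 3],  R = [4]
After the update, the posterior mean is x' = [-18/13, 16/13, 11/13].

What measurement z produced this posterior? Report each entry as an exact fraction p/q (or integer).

z = [1]

x̄ = F·x = [0, 3, 11]
P̄ = F·P·Fᵀ + Q = [39 -3 5; -3 4 9; 5 9 47]
S = H·P̄·Hᵀ + R = [377]
K = P̄·Hᵀ·S⁻¹ = [18/377; 23/377; 132/377]
x' − x̄ = [-18/13, -23/13, -132/13] = K·y
y = (KᵀK)⁻¹·Kᵀ·(x' − x̄) = [-29]
z = y + H·x̄ = [-29] + [30] = [1]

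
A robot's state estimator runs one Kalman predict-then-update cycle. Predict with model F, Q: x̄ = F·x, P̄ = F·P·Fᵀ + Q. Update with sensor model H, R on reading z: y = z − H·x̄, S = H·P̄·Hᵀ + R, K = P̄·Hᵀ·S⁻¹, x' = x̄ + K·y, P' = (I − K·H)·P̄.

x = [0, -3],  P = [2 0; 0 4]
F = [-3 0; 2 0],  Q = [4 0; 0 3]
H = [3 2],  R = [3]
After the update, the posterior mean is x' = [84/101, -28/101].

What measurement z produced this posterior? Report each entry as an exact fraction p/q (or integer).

x̄ = F·x = [0, 0]
P̄ = F·P·Fᵀ + Q = [22 -12; -12 11]
S = H·P̄·Hᵀ + R = [101]
K = P̄·Hᵀ·S⁻¹ = [42/101; -14/101]
x' − x̄ = [84/101, -28/101] = K·y
y = (KᵀK)⁻¹·Kᵀ·(x' − x̄) = [2]
z = y + H·x̄ = [2] + [0] = [2]

z = [2]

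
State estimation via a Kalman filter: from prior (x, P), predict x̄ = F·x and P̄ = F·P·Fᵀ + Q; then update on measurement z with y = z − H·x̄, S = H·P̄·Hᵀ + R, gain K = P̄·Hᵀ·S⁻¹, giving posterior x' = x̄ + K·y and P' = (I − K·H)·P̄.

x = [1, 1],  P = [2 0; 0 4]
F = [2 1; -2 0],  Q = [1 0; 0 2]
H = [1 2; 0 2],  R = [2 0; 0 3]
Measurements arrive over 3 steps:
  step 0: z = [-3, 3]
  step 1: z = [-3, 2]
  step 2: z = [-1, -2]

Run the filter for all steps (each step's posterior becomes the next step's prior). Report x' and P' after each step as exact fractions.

step 0: x̄ = F·x = [3, -2]
step 0: P̄ = F·P·Fᵀ + Q = [13 -8; -8 10]
step 0: y = z − H·x̄ = [-2, 7]
step 0: S = H·P̄·Hᵀ + R = [23 24; 24 43]
step 0: K = P̄·Hᵀ·S⁻¹ = [255/413 -296/413; 36/413 172/413]
step 0: x' = x̄ + K·y = [-1343/413, 306/413]
step 0: P' = (I − K·H)·P̄ = [1398/413 -444/413; -444/413 258/413]
step 1: x̄ = F·x = [-340/59, 2686/413]
step 1: P̄ = F·P·Fᵀ + Q = [641/59 -672/59; -672/59 6418/413]
step 1: y = z − H·x̄ = [-4231/413, -4546/413]
step 1: S = H·P̄·Hᵀ + R = [12169/413 16264/413; 16264/413 26911/413]
step 1: K = P̄·Hᵀ·S⁻¹ = [49837/152451 -83416/152451; 8132/50817 19324/50817]
step 1: x' = x̄ + K·y = [-52323/16939, 11494/16939]
step 1: P' = (I − K·H)·P̄ = [349922/152451 -41708/50817; -41708/50817 9662/16939]
step 2: x̄ = F·x = [-93152/16939, 104646/16939]
step 2: P̄ = F·P·Fᵀ + Q = [1138601/152451 -1149440/152451; -1149440/152451 1704590/152451]
step 2: y = z − H·x̄ = [-133079/16939, -243170/16939]
step 2: S = H·P̄·Hᵀ + R = [3664103/152451 4519480/152451; 4519480/152451 7275713/152451]
step 2: K = P̄·Hᵀ·S⁻¹ = [12777123/40886989 -20855720/40886989; 6779220/40886989 14947340/40886989]
step 2: x' = x̄ + K·y = [-25833055/40886989, -15246274/40886989]
step 2: P' = (I − K·H)·P̄ = [88121406/40886989 -31283580/40886989; -31283580/40886989 22421010/40886989]

step 0: x' = [-1343/413, 306/413], P' = [1398/413 -444/413; -444/413 258/413]
step 1: x' = [-52323/16939, 11494/16939], P' = [349922/152451 -41708/50817; -41708/50817 9662/16939]
step 2: x' = [-25833055/40886989, -15246274/40886989], P' = [88121406/40886989 -31283580/40886989; -31283580/40886989 22421010/40886989]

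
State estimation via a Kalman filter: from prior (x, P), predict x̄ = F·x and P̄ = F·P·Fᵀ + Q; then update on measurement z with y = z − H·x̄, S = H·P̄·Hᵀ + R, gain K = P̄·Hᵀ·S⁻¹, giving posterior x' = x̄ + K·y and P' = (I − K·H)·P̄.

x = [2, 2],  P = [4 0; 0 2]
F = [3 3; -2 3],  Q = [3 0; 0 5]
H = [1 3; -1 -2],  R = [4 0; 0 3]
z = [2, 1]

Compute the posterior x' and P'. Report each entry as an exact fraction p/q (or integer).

x̄ = F·x = [12, 2]
P̄ = F·P·Fᵀ + Q = [57 -6; -6 39]
y = z − H·x̄ = [-16, 17]
S = H·P̄·Hᵀ + R = [376 -261; -261 192]
K = P̄·Hᵀ·S⁻¹ = [-1419/1357 -2247/1357; 840/1357 633/1357]
x' = x̄ + K·y = [789/1357, 35/1357]
P' = (I − K·H)·P̄ = [31575/1357 -12417/1357; -12417/1357 5259/1357]

x' = [789/1357, 35/1357]
P' = [31575/1357 -12417/1357; -12417/1357 5259/1357]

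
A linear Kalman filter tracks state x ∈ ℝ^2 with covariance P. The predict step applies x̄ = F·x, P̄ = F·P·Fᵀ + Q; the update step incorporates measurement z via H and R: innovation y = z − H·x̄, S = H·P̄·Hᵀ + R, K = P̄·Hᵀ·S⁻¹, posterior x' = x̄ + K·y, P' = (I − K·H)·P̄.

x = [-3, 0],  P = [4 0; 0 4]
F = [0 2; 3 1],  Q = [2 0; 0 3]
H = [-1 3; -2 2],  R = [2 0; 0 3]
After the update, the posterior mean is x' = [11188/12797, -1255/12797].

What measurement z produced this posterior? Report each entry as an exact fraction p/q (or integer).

z = [-1, -2]

x̄ = F·x = [0, -9]
P̄ = F·P·Fᵀ + Q = [18 8; 8 43]
S = H·P̄·Hᵀ + R = [359 230; 230 183]
K = P̄·Hᵀ·S⁻¹ = [5698/12797 -8560/12797; 6043/12797 -2700/12797]
x' − x̄ = [11188/12797, 113918/12797] = K·y
y = (KᵀK)⁻¹·Kᵀ·(x' − x̄) = [26, 16]
z = y + H·x̄ = [26, 16] + [-27, -18] = [-1, -2]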